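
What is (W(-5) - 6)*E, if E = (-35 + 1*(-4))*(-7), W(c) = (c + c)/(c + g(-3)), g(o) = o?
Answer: -5187/4 ≈ -1296.8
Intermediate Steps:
W(c) = 2*c/(-3 + c) (W(c) = (c + c)/(c - 3) = (2*c)/(-3 + c) = 2*c/(-3 + c))
E = 273 (E = (-35 - 4)*(-7) = -39*(-7) = 273)
(W(-5) - 6)*E = (2*(-5)/(-3 - 5) - 6)*273 = (2*(-5)/(-8) - 6)*273 = (2*(-5)*(-⅛) - 6)*273 = (5/4 - 6)*273 = -19/4*273 = -5187/4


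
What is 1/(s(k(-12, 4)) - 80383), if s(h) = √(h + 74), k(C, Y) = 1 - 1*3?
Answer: -80383/6461426617 - 6*√2/6461426617 ≈ -1.2442e-5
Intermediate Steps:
k(C, Y) = -2 (k(C, Y) = 1 - 3 = -2)
s(h) = √(74 + h)
1/(s(k(-12, 4)) - 80383) = 1/(√(74 - 2) - 80383) = 1/(√72 - 80383) = 1/(6*√2 - 80383) = 1/(-80383 + 6*√2)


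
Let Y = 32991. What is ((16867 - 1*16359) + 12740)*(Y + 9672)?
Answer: 565199424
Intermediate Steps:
((16867 - 1*16359) + 12740)*(Y + 9672) = ((16867 - 1*16359) + 12740)*(32991 + 9672) = ((16867 - 16359) + 12740)*42663 = (508 + 12740)*42663 = 13248*42663 = 565199424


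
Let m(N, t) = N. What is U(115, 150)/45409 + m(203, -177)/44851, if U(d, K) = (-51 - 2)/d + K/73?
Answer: 77985487896/17097584900305 ≈ 0.0045612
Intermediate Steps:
U(d, K) = -53/d + K/73 (U(d, K) = -53/d + K*(1/73) = -53/d + K/73)
U(115, 150)/45409 + m(203, -177)/44851 = (-53/115 + (1/73)*150)/45409 + 203/44851 = (-53*1/115 + 150/73)*(1/45409) + 203*(1/44851) = (-53/115 + 150/73)*(1/45409) + 203/44851 = (13381/8395)*(1/45409) + 203/44851 = 13381/381208555 + 203/44851 = 77985487896/17097584900305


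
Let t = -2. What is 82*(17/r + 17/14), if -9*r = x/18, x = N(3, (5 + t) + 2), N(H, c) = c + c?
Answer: -786913/35 ≈ -22483.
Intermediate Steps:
N(H, c) = 2*c
x = 10 (x = 2*((5 - 2) + 2) = 2*(3 + 2) = 2*5 = 10)
r = -5/81 (r = -10/(9*18) = -⅑*5/9 = -5/81 ≈ -0.061728)
82*(17/r + 17/14) = 82*(17/(-5/81) + 17/14) = 82*(17*(-81/5) + 17*(1/14)) = 82*(-1377/5 + 17/14) = 82*(-19193/70) = -786913/35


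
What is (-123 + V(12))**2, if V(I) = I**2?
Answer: 441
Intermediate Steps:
(-123 + V(12))**2 = (-123 + 12**2)**2 = (-123 + 144)**2 = 21**2 = 441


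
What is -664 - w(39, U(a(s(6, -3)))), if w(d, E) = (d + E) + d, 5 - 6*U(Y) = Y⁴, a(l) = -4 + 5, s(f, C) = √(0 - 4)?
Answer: -2228/3 ≈ -742.67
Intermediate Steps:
s(f, C) = 2*I (s(f, C) = √(-4) = 2*I)
a(l) = 1
U(Y) = ⅚ - Y⁴/6
w(d, E) = E + 2*d (w(d, E) = (E + d) + d = E + 2*d)
-664 - w(39, U(a(s(6, -3)))) = -664 - ((⅚ - ⅙*1⁴) + 2*39) = -664 - ((⅚ - ⅙*1) + 78) = -664 - ((⅚ - ⅙) + 78) = -664 - (⅔ + 78) = -664 - 1*236/3 = -664 - 236/3 = -2228/3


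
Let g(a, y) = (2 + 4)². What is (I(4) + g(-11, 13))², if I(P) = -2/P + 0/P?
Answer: 5041/4 ≈ 1260.3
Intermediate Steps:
I(P) = -2/P (I(P) = -2/P + 0 = -2/P)
g(a, y) = 36 (g(a, y) = 6² = 36)
(I(4) + g(-11, 13))² = (-2/4 + 36)² = (-2*¼ + 36)² = (-½ + 36)² = (71/2)² = 5041/4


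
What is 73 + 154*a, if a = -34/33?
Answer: -257/3 ≈ -85.667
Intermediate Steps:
a = -34/33 (a = -34*1/33 = -34/33 ≈ -1.0303)
73 + 154*a = 73 + 154*(-34/33) = 73 - 476/3 = -257/3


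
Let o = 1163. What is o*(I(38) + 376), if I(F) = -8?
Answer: 427984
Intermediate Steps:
o*(I(38) + 376) = 1163*(-8 + 376) = 1163*368 = 427984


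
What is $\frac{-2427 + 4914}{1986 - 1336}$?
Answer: $\frac{2487}{650} \approx 3.8262$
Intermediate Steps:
$\frac{-2427 + 4914}{1986 - 1336} = \frac{2487}{650}$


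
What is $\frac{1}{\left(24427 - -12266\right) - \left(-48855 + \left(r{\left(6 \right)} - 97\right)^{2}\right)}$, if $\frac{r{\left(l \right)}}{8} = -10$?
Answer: $\frac{1}{54219} \approx 1.8444 \cdot 10^{-5}$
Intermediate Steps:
$r{\left(l \right)} = -80$ ($r{\left(l \right)} = 8 \left(-10\right) = -80$)
$\frac{1}{\left(24427 - -12266\right) - \left(-48855 + \left(r{\left(6 \right)} - 97\right)^{2}\right)} = \frac{1}{\left(24427 - -12266\right) + \left(48855 - \left(-80 - 97\right)^{2}\right)} = \frac{1}{\left(24427 + 12266\right) + \left(48855 - \left(-177\right)^{2}\right)} = \frac{1}{36693 + \left(48855 - 31329\right)} = \frac{1}{36693 + 17526} = \frac{1}{54219}$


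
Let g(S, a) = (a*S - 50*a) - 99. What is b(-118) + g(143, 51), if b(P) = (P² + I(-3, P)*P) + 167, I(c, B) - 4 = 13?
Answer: 16729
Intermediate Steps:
g(S, a) = -99 - 50*a + S*a (g(S, a) = (S*a - 50*a) - 99 = (-50*a + S*a) - 99 = -99 - 50*a + S*a)
I(c, B) = 17 (I(c, B) = 4 + 13 = 17)
b(P) = 167 + P² + 17*P (b(P) = (P² + 17*P) + 167 = 167 + P² + 17*P)
b(-118) + g(143, 51) = (167 + (-118)² + 17*(-118)) + (-99 - 50*51 + 143*51) = (167 + 13924 - 2006) + (-99 - 2550 + 7293) = 12085 + 4644 = 16729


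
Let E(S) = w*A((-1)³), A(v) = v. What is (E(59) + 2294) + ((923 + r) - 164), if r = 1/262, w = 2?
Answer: 799363/262 ≈ 3051.0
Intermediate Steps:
r = 1/262 ≈ 0.0038168
E(S) = -2 (E(S) = 2*(-1)³ = 2*(-1) = -2)
(E(59) + 2294) + ((923 + r) - 164) = (-2 + 2294) + ((923 + 1/262) - 164) = 2292 + (241827/262 - 164) = 2292 + 198859/262 = 799363/262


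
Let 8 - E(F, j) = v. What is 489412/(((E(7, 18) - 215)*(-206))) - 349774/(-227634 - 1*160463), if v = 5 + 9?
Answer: 102931570044/8834252011 ≈ 11.651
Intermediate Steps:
v = 14
E(F, j) = -6 (E(F, j) = 8 - 1*14 = 8 - 14 = -6)
489412/(((E(7, 18) - 215)*(-206))) - 349774/(-227634 - 1*160463) = 489412/(((-6 - 215)*(-206))) - 349774/(-227634 - 1*160463) = 489412/((-221*(-206))) - 349774/(-227634 - 160463) = 489412/45526 - 349774/(-388097) = 489412*(1/45526) - 349774*(-1/388097) = 244706/22763 + 349774/388097 = 102931570044/8834252011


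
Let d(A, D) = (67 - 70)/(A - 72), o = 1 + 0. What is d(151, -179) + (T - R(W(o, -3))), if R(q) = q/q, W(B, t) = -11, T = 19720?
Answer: 1557798/79 ≈ 19719.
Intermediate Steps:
o = 1
d(A, D) = -3/(-72 + A)
R(q) = 1
d(151, -179) + (T - R(W(o, -3))) = -3/(-72 + 151) + (19720 - 1*1) = -3/79 + (19720 - 1) = -3*1/79 + 19719 = -3/79 + 19719 = 1557798/79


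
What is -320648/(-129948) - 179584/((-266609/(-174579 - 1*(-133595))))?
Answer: -4879290683486/176761767 ≈ -27604.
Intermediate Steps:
-320648/(-129948) - 179584/((-266609/(-174579 - 1*(-133595)))) = -320648*(-1/129948) - 179584/((-266609/(-174579 + 133595))) = 80162/32487 - 179584/((-266609/(-40984))) = 80162/32487 - 179584/((-266609*(-1/40984))) = 80162/32487 - 179584/266609/40984 = 80162/32487 - 179584*40984/266609 = 80162/32487 - 7360070656/266609 = -4879290683486/176761767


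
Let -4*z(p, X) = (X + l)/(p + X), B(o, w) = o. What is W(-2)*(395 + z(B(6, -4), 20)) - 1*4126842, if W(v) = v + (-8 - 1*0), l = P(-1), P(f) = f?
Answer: -214801089/52 ≈ -4.1308e+6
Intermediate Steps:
l = -1
z(p, X) = -(-1 + X)/(4*(X + p)) (z(p, X) = -(X - 1)/(4*(p + X)) = -(-1 + X)/(4*(X + p)))
W(v) = -8 + v (W(v) = v + (-8 + 0) = v - 8 = -8 + v)
W(-2)*(395 + z(B(6, -4), 20)) - 1*4126842 = (-8 - 2)*(395 + (1 - 1*20)/(4*(20 + 6))) - 1*4126842 = -10*(395 + (1/4)*(1 - 20)/26) - 4126842 = -10*(395 + (1/4)*(1/26)*(-19)) - 4126842 = -10*(395 - 19/104) - 4126842 = -10*41061/104 - 4126842 = -205305/52 - 4126842 = -214801089/52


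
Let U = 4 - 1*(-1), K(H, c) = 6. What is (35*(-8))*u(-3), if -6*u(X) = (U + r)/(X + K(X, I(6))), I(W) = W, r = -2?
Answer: 140/3 ≈ 46.667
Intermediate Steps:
U = 5 (U = 4 + 1 = 5)
u(X) = -1/(2*(6 + X)) (u(X) = -(5 - 2)/(6*(X + 6)) = -1/(2*(6 + X)))
(35*(-8))*u(-3) = (35*(-8))*(-1/(12 + 2*(-3))) = -(-280)/(12 - 6) = -(-280)/6 = -280*(-1/6) = 140/3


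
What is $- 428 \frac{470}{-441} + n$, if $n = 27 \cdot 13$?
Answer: $\frac{355951}{441} \approx 807.15$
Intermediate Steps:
$n = 351$
$- 428 \frac{470}{-441} + n = - 428 \frac{470}{-441} + 351 = - 428 \cdot 470 \left(- \frac{1}{441}\right) + 351 = \left(-428\right) \left(- \frac{470}{441}\right) + 351 = \frac{201160}{441} + 351 = \frac{355951}{441}$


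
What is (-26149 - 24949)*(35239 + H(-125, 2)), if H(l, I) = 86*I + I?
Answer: -1809533474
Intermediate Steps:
H(l, I) = 87*I
(-26149 - 24949)*(35239 + H(-125, 2)) = (-26149 - 24949)*(35239 + 87*2) = -51098*(35239 + 174) = -51098*35413 = -1809533474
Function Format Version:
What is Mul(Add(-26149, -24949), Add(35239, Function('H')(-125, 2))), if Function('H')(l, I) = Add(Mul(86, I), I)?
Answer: -1809533474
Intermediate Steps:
Function('H')(l, I) = Mul(87, I)
Mul(Add(-26149, -24949), Add(35239, Function('H')(-125, 2))) = Mul(Add(-26149, -24949), Add(35239, Mul(87, 2))) = Mul(-51098, Add(35239, 174)) = Mul(-51098, 35413) = -1809533474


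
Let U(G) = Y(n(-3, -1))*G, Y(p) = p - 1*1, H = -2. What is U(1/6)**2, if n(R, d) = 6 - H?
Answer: 49/36 ≈ 1.3611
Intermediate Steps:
n(R, d) = 8 (n(R, d) = 6 - 1*(-2) = 6 + 2 = 8)
Y(p) = -1 + p (Y(p) = p - 1 = -1 + p)
U(G) = 7*G (U(G) = (-1 + 8)*G = 7*G)
U(1/6)**2 = (7/6)**2 = 49/36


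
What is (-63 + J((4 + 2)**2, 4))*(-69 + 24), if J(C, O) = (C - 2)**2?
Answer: -49185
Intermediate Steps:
J(C, O) = (-2 + C)**2
(-63 + J((4 + 2)**2, 4))*(-69 + 24) = (-63 + (-2 + (4 + 2)**2)**2)*(-69 + 24) = (-63 + (-2 + 6**2)**2)*(-45) = (-63 + (-2 + 36)**2)*(-45) = (-63 + 34**2)*(-45) = (-63 + 1156)*(-45) = 1093*(-45) = -49185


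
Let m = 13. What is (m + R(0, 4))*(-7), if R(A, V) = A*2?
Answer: -91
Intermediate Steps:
R(A, V) = 2*A
(m + R(0, 4))*(-7) = (13 + 2*0)*(-7) = (13 + 0)*(-7) = 13*(-7) = -91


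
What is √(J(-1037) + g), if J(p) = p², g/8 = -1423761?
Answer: I*√10314719 ≈ 3211.7*I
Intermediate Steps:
g = -11390088 (g = 8*(-1423761) = -11390088)
√(J(-1037) + g) = √((-1037)² - 11390088) = √(1075369 - 11390088) = √(-10314719) = I*√10314719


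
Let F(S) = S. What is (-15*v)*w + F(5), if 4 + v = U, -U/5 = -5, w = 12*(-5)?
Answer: 18905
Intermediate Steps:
w = -60
U = 25 (U = -5*(-5) = 25)
v = 21 (v = -4 + 25 = 21)
(-15*v)*w + F(5) = -15*21*(-60) + 5 = -315*(-60) + 5 = 18900 + 5 = 18905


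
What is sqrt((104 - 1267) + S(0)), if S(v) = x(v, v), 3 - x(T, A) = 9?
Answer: I*sqrt(1169) ≈ 34.191*I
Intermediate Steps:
x(T, A) = -6 (x(T, A) = 3 - 1*9 = 3 - 9 = -6)
S(v) = -6
sqrt((104 - 1267) + S(0)) = sqrt((104 - 1267) - 6) = sqrt(-1163 - 6) = sqrt(-1169) = I*sqrt(1169)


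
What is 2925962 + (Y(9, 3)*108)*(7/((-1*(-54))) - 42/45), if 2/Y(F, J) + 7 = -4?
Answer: 160928778/55 ≈ 2.9260e+6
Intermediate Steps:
Y(F, J) = -2/11 (Y(F, J) = 2/(-7 - 4) = 2/(-11) = 2*(-1/11) = -2/11)
2925962 + (Y(9, 3)*108)*(7/((-1*(-54))) - 42/45) = 2925962 + (-2/11*108)*(7/((-1*(-54))) - 42/45) = 2925962 - 216*(7/54 - 42*1/45)/11 = 2925962 - 216*(7*(1/54) - 14/15)/11 = 2925962 - 216*(7/54 - 14/15)/11 = 2925962 - 216/11*(-217/270) = 2925962 + 868/55 = 160928778/55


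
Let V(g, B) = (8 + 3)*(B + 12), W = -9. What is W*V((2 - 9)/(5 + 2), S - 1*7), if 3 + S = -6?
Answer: 396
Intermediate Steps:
S = -9 (S = -3 - 6 = -9)
V(g, B) = 132 + 11*B (V(g, B) = 11*(12 + B) = 132 + 11*B)
W*V((2 - 9)/(5 + 2), S - 1*7) = -9*(132 + 11*(-9 - 1*7)) = -9*(132 + 11*(-9 - 7)) = -9*(132 + 11*(-16)) = -9*(132 - 176) = -9*(-44) = 396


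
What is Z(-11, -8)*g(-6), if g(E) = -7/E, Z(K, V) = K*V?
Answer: 308/3 ≈ 102.67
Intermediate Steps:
Z(-11, -8)*g(-6) = (-11*(-8))*(-7/(-6)) = 88*(-7*(-⅙)) = 88*(7/6) = 308/3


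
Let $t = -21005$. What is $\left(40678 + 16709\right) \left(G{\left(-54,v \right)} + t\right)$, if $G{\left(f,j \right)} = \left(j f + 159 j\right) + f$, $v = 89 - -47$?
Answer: $-389026473$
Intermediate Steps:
$v = 136$ ($v = 89 + 47 = 136$)
$G{\left(f,j \right)} = f + 159 j + f j$ ($G{\left(f,j \right)} = \left(f j + 159 j\right) + f = \left(159 j + f j\right) + f = f + 159 j + f j$)
$\left(40678 + 16709\right) \left(G{\left(-54,v \right)} + t\right) = \left(40678 + 16709\right) \left(\left(-54 + 159 \cdot 136 - 7344\right) - 21005\right) = 57387 \left(\left(-54 + 21624 - 7344\right) - 21005\right) = 57387 \left(14226 - 21005\right) = 57387 \left(-6779\right) = -389026473$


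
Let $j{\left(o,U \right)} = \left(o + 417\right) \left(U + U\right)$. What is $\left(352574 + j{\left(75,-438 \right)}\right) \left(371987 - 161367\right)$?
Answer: $-16516399160$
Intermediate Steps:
$j{\left(o,U \right)} = 2 U \left(417 + o\right)$ ($j{\left(o,U \right)} = \left(417 + o\right) 2 U = 2 U \left(417 + o\right)$)
$\left(352574 + j{\left(75,-438 \right)}\right) \left(371987 - 161367\right) = \left(352574 + 2 \left(-438\right) \left(417 + 75\right)\right) \left(371987 - 161367\right) = \left(352574 + 2 \left(-438\right) 492\right) \left(371987 - 161367\right) = \left(352574 - 430992\right) 210620 = \left(-78418\right) 210620 = -16516399160$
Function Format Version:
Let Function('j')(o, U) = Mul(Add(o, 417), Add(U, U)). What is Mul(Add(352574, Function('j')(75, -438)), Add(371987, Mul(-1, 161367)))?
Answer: -16516399160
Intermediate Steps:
Function('j')(o, U) = Mul(2, U, Add(417, o)) (Function('j')(o, U) = Mul(Add(417, o), Mul(2, U)) = Mul(2, U, Add(417, o)))
Mul(Add(352574, Function('j')(75, -438)), Add(371987, Mul(-1, 161367))) = Mul(Add(352574, Mul(2, -438, Add(417, 75))), Add(371987, Mul(-1, 161367))) = Mul(Add(352574, Mul(2, -438, 492)), Add(371987, -161367)) = Mul(Add(352574, -430992), 210620) = Mul(-78418, 210620) = -16516399160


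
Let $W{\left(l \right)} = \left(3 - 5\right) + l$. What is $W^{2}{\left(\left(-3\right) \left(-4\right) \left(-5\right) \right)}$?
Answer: $3844$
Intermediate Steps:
$W{\left(l \right)} = -2 + l$ ($W{\left(l \right)} = \left(3 - 5\right) + l = -2 + l$)
$W^{2}{\left(\left(-3\right) \left(-4\right) \left(-5\right) \right)} = \left(-2 + \left(-3\right) \left(-4\right) \left(-5\right)\right)^{2} = \left(-2 + 12 \left(-5\right)\right)^{2} = \left(-2 - 60\right)^{2} = \left(-62\right)^{2} = 3844$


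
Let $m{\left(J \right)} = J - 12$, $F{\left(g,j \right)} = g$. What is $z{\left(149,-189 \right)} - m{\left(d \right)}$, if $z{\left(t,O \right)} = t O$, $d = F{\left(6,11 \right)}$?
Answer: $-28155$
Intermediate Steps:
$d = 6$
$m{\left(J \right)} = -12 + J$
$z{\left(t,O \right)} = O t$
$z{\left(149,-189 \right)} - m{\left(d \right)} = \left(-189\right) 149 - \left(-12 + 6\right) = -28161 - -6 = -28161 + 6 = -28155$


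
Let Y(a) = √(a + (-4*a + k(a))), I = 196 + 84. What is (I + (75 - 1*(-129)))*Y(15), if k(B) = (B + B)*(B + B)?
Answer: 1452*√95 ≈ 14152.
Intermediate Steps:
I = 280
k(B) = 4*B² (k(B) = (2*B)*(2*B) = 4*B²)
Y(a) = √(-3*a + 4*a²) (Y(a) = √(a + (-4*a + 4*a²)) = √(-3*a + 4*a²))
(I + (75 - 1*(-129)))*Y(15) = (280 + (75 - 1*(-129)))*√(15*(-3 + 4*15)) = (280 + (75 + 129))*√(15*(-3 + 60)) = (280 + 204)*√(15*57) = 484*√855 = 484*(3*√95) = 1452*√95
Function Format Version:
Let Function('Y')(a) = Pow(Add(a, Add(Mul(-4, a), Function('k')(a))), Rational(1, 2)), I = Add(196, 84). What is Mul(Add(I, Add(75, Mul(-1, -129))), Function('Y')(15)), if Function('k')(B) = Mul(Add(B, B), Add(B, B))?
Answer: Mul(1452, Pow(95, Rational(1, 2))) ≈ 14152.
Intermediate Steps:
I = 280
Function('k')(B) = Mul(4, Pow(B, 2)) (Function('k')(B) = Mul(Mul(2, B), Mul(2, B)) = Mul(4, Pow(B, 2)))
Function('Y')(a) = Pow(Add(Mul(-3, a), Mul(4, Pow(a, 2))), Rational(1, 2)) (Function('Y')(a) = Pow(Add(a, Add(Mul(-4, a), Mul(4, Pow(a, 2)))), Rational(1, 2)) = Pow(Add(Mul(-3, a), Mul(4, Pow(a, 2))), Rational(1, 2)))
Mul(Add(I, Add(75, Mul(-1, -129))), Function('Y')(15)) = Mul(Add(280, Add(75, Mul(-1, -129))), Pow(Mul(15, Add(-3, Mul(4, 15))), Rational(1, 2))) = Mul(Add(280, Add(75, 129)), Pow(Mul(15, Add(-3, 60)), Rational(1, 2))) = Mul(Add(280, 204), Pow(Mul(15, 57), Rational(1, 2))) = Mul(484, Pow(855, Rational(1, 2))) = Mul(484, Mul(3, Pow(95, Rational(1, 2)))) = Mul(1452, Pow(95, Rational(1, 2)))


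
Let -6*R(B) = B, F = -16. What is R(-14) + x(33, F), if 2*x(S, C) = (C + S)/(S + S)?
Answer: 325/132 ≈ 2.4621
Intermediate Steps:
x(S, C) = (C + S)/(4*S) (x(S, C) = ((C + S)/(S + S))/2 = ((C + S)/((2*S)))/2 = ((C + S)*(1/(2*S)))/2 = ((C + S)/(2*S))/2 = (C + S)/(4*S))
R(B) = -B/6
R(-14) + x(33, F) = -⅙*(-14) + (¼)*(-16 + 33)/33 = 7/3 + (¼)*(1/33)*17 = 7/3 + 17/132 = 325/132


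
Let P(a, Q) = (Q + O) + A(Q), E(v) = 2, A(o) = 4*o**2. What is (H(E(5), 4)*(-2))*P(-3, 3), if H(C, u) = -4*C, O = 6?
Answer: 720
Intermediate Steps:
P(a, Q) = 6 + Q + 4*Q**2 (P(a, Q) = (Q + 6) + 4*Q**2 = (6 + Q) + 4*Q**2 = 6 + Q + 4*Q**2)
(H(E(5), 4)*(-2))*P(-3, 3) = (-4*2*(-2))*(6 + 3 + 4*3**2) = (-8*(-2))*(6 + 3 + 4*9) = 16*(6 + 3 + 36) = 16*45 = 720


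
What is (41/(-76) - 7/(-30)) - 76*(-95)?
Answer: 8230451/1140 ≈ 7219.7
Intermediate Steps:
(41/(-76) - 7/(-30)) - 76*(-95) = (41*(-1/76) - 7*(-1/30)) + 7220 = (-41/76 + 7/30) + 7220 = -349/1140 + 7220 = 8230451/1140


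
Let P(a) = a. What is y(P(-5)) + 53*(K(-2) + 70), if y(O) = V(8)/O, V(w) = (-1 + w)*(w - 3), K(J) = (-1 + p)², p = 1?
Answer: 3703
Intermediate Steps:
K(J) = 0 (K(J) = (-1 + 1)² = 0² = 0)
V(w) = (-1 + w)*(-3 + w)
y(O) = 35/O (y(O) = (3 + 8² - 4*8)/O = (3 + 64 - 32)/O = 35/O)
y(P(-5)) + 53*(K(-2) + 70) = 35/(-5) + 53*(0 + 70) = 35*(-⅕) + 53*70 = -7 + 3710 = 3703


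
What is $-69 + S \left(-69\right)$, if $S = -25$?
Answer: $1656$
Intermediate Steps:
$-69 + S \left(-69\right) = -69 - -1725 = -69 + 1725 = 1656$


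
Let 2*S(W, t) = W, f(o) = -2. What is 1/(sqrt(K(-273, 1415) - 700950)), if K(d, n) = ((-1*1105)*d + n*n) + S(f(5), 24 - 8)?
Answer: sqrt(1602939)/1602939 ≈ 0.00078984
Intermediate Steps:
S(W, t) = W/2
K(d, n) = -1 + n**2 - 1105*d (K(d, n) = ((-1*1105)*d + n*n) + (1/2)*(-2) = (-1105*d + n**2) - 1 = (n**2 - 1105*d) - 1 = -1 + n**2 - 1105*d)
1/(sqrt(K(-273, 1415) - 700950)) = 1/(sqrt((-1 + 1415**2 - 1105*(-273)) - 700950)) = 1/(sqrt((-1 + 2002225 + 301665) - 700950)) = 1/(sqrt(2303889 - 700950)) = 1/(sqrt(1602939)) = sqrt(1602939)/1602939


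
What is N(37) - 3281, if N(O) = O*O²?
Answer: 47372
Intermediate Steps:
N(O) = O³
N(37) - 3281 = 37³ - 3281 = 50653 - 3281 = 47372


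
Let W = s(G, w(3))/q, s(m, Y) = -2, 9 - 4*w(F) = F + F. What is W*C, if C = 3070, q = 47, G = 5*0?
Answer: -6140/47 ≈ -130.64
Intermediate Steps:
w(F) = 9/4 - F/2 (w(F) = 9/4 - (F + F)/4 = 9/4 - F/2)
G = 0
W = -2/47 ≈ -0.042553
W*C = -2/47*3070 = -6140/47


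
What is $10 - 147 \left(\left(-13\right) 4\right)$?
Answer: $7654$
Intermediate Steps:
$10 - 147 \left(\left(-13\right) 4\right) = 10 - -7644 = 10 + 7644 = 7654$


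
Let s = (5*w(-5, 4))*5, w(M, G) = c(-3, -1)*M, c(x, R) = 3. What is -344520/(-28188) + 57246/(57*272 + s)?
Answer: 242156/15129 ≈ 16.006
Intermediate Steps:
w(M, G) = 3*M
s = -375 (s = (5*(3*(-5)))*5 = (5*(-15))*5 = -75*5 = -375)
-344520/(-28188) + 57246/(57*272 + s) = -344520/(-28188) + 57246/(57*272 - 375) = -344520*(-1/28188) + 57246/(15504 - 375) = 110/9 + 57246/15129 = 110/9 + 57246*(1/15129) = 110/9 + 19082/5043 = 242156/15129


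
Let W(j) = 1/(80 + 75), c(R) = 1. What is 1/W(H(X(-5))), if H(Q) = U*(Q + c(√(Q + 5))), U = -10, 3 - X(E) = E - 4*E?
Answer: 155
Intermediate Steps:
X(E) = 3 + 3*E (X(E) = 3 - (E - 4*E) = 3 - (-3)*E = 3 + 3*E)
H(Q) = -10 - 10*Q (H(Q) = -10*(Q + 1) = -10*(1 + Q) = -10 - 10*Q)
W(j) = 1/155
1/W(H(X(-5))) = 1/(1/155) = 155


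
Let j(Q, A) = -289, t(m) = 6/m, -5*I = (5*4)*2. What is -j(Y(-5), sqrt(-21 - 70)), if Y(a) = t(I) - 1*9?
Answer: 289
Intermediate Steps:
I = -8 (I = -5*4*2/5 = -4*2 = -1/5*40 = -8)
Y(a) = -39/4 (Y(a) = 6/(-8) - 1*9 = 6*(-1/8) - 9 = -3/4 - 9 = -39/4)
-j(Y(-5), sqrt(-21 - 70)) = -1*(-289) = 289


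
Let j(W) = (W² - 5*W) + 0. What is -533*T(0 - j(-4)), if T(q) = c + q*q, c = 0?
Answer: -690768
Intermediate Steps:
j(W) = W² - 5*W
T(q) = q² (T(q) = 0 + q*q = 0 + q² = q²)
-533*T(0 - j(-4)) = -533*(0 - (-4)*(-5 - 4))² = -533*(0 - (-4)*(-9))² = -533*(0 - 1*36)² = -533*(0 - 36)² = -533*(-36)² = -533*1296 = -690768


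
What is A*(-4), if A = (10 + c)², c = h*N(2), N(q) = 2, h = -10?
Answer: -400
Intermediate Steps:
c = -20 (c = -10*2 = -20)
A = 100 (A = (10 - 20)² = (-10)² = 100)
A*(-4) = 100*(-4) = -400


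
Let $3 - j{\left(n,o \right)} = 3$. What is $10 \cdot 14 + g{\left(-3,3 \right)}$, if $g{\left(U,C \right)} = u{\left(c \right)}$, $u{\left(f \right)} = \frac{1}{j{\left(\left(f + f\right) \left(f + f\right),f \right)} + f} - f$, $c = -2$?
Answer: $\frac{283}{2} \approx 141.5$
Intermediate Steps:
$j{\left(n,o \right)} = 0$ ($j{\left(n,o \right)} = 3 - 3 = 0$)
$u{\left(f \right)} = \frac{1}{f} - f$ ($u{\left(f \right)} = \frac{1}{0 + f} - f = \frac{1}{f} - f$)
$g{\left(U,C \right)} = \frac{3}{2}$ ($g{\left(U,C \right)} = \frac{1}{-2} - -2 = - \frac{1}{2} + 2 = \frac{3}{2}$)
$10 \cdot 14 + g{\left(-3,3 \right)} = 10 \cdot 14 + \frac{3}{2} = 140 + \frac{3}{2} = \frac{283}{2}$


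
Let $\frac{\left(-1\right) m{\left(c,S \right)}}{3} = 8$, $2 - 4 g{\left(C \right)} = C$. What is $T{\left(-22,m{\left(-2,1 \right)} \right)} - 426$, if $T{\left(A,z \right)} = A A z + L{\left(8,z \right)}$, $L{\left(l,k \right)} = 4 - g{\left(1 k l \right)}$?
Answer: $- \frac{24173}{2} \approx -12087.0$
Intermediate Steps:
$g{\left(C \right)} = \frac{1}{2} - \frac{C}{4}$
$m{\left(c,S \right)} = -24$ ($m{\left(c,S \right)} = \left(-3\right) 8 = -24$)
$L{\left(l,k \right)} = \frac{7}{2} + \frac{k l}{4}$ ($L{\left(l,k \right)} = 4 - \left(\frac{1}{2} - \frac{1 k l}{4}\right) = 4 - \left(\frac{1}{2} - \frac{k l}{4}\right) = 4 + \left(- \frac{1}{2} + \frac{k l}{4}\right) = \frac{7}{2} + \frac{k l}{4}$)
$T{\left(A,z \right)} = \frac{7}{2} + 2 z + z A^{2}$ ($T{\left(A,z \right)} = A A z + \left(\frac{7}{2} + \frac{1}{4} z 8\right) = A^{2} z + \left(\frac{7}{2} + 2 z\right) = z A^{2} + \left(\frac{7}{2} + 2 z\right) = \frac{7}{2} + 2 z + z A^{2}$)
$T{\left(-22,m{\left(-2,1 \right)} \right)} - 426 = \left(\frac{7}{2} + 2 \left(-24\right) - 24 \left(-22\right)^{2}\right) - 426 = \left(\frac{7}{2} - 48 - 11616\right) - 426 = - \frac{23321}{2} - 426 = - \frac{24173}{2}$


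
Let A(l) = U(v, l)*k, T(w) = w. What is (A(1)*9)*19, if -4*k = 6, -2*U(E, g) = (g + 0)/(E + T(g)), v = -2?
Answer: -513/4 ≈ -128.25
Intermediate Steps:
U(E, g) = -g/(2*(E + g)) (U(E, g) = -(g + 0)/(2*(E + g)) = -g/(2*(E + g)))
k = -3/2 (k = -¼*6 = -3/2 ≈ -1.5000)
A(l) = 3*l/(2*(-4 + 2*l)) (A(l) = -l/(2*(-2) + 2*l)*(-3/2) = -l/(-4 + 2*l)*(-3/2) = 3*l/(2*(-4 + 2*l)))
(A(1)*9)*19 = (((¾)*1/(-2 + 1))*9)*19 = (((¾)*1/(-1))*9)*19 = (((¾)*1*(-1))*9)*19 = -¾*9*19 = -27/4*19 = -513/4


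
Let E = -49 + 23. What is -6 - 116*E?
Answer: 3010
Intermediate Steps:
E = -26
-6 - 116*E = -6 - 116*(-26) = -6 + 3016 = 3010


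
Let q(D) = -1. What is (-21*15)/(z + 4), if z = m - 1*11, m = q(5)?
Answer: 315/8 ≈ 39.375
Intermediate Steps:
m = -1
z = -12 (z = -1 - 1*11 = -1 - 11 = -12)
(-21*15)/(z + 4) = (-21*15)/(-12 + 4) = -315/(-8) = -315*(-⅛) = 315/8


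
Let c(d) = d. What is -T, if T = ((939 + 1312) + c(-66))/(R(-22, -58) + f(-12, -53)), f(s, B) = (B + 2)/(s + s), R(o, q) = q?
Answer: 17480/447 ≈ 39.105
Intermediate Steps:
f(s, B) = (2 + B)/(2*s) (f(s, B) = (2 + B)/((2*s)) = (2 + B)*(1/(2*s)) = (2 + B)/(2*s))
T = -17480/447 (T = ((939 + 1312) - 66)/(-58 + (½)*(2 - 53)/(-12)) = (2251 - 66)/(-58 + (½)*(-1/12)*(-51)) = 2185/(-58 + 17/8) = 2185/(-447/8) = 2185*(-8/447) = -17480/447 ≈ -39.105)
-T = -1*(-17480/447) = 17480/447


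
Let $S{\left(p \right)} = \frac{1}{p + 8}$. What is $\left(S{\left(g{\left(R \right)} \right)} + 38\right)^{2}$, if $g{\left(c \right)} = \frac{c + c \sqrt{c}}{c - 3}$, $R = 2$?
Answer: $\frac{286227}{196} + \frac{535 \sqrt{2}}{98} \approx 1468.1$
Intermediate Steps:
$g{\left(c \right)} = \frac{c + c^{\frac{3}{2}}}{-3 + c}$
$S{\left(p \right)} = \frac{1}{8 + p}$
$\left(S{\left(g{\left(R \right)} \right)} + 38\right)^{2} = \left(\frac{1}{8 + \frac{2 + 2^{\frac{3}{2}}}{-3 + 2}} + 38\right)^{2} = \left(\frac{1}{8 + \frac{2 + 2 \sqrt{2}}{-1}} + 38\right)^{2} = \left(\frac{1}{8 - \left(2 + 2 \sqrt{2}\right)} + 38\right)^{2} = \left(\frac{1}{6 - 2 \sqrt{2}} + 38\right)^{2} = \left(38 + \frac{1}{6 - 2 \sqrt{2}}\right)^{2}$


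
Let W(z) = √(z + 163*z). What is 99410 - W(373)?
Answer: 99410 - 2*√15293 ≈ 99163.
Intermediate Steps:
W(z) = 2*√41*√z (W(z) = √(164*z) = 2*√41*√z)
99410 - W(373) = 99410 - 2*√41*√373 = 99410 - 2*√15293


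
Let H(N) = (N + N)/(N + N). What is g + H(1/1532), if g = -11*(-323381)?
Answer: 3557192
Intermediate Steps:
g = 3557191
H(N) = 1 (H(N) = (2*N)/((2*N)) = (2*N)*(1/(2*N)) = 1)
g + H(1/1532) = 3557191 + 1 = 3557192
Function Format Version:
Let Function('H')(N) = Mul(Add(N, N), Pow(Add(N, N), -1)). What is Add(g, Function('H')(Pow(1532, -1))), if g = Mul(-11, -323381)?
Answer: 3557192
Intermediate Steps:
g = 3557191
Function('H')(N) = 1 (Function('H')(N) = Mul(Mul(2, N), Pow(Mul(2, N), -1)) = Mul(Mul(2, N), Mul(Rational(1, 2), Pow(N, -1))) = 1)
Add(g, Function('H')(Pow(1532, -1))) = Add(3557191, 1) = 3557192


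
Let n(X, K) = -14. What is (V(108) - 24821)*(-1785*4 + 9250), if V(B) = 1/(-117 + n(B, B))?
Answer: -6860774720/131 ≈ -5.2372e+7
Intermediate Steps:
V(B) = -1/131 (V(B) = 1/(-117 - 14) = 1/(-131) = -1/131)
(V(108) - 24821)*(-1785*4 + 9250) = (-1/131 - 24821)*(-1785*4 + 9250) = -3251552*(-7140 + 9250)/131 = -3251552/131*2110 = -6860774720/131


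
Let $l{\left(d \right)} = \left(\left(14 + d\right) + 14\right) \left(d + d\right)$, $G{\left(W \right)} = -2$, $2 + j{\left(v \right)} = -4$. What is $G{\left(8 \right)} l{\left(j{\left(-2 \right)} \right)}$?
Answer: $528$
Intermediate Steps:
$j{\left(v \right)} = -6$ ($j{\left(v \right)} = -2 - 4 = -6$)
$l{\left(d \right)} = 2 d \left(28 + d\right)$ ($l{\left(d \right)} = \left(28 + d\right) 2 d = 2 d \left(28 + d\right)$)
$G{\left(8 \right)} l{\left(j{\left(-2 \right)} \right)} = - 2 \cdot 2 \left(-6\right) \left(28 - 6\right) = - 2 \cdot 2 \left(-6\right) 22 = \left(-2\right) \left(-264\right) = 528$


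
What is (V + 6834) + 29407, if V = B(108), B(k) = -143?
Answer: 36098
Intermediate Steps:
V = -143
(V + 6834) + 29407 = (-143 + 6834) + 29407 = 6691 + 29407 = 36098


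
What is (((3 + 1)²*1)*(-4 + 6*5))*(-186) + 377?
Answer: -76999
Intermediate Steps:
(((3 + 1)²*1)*(-4 + 6*5))*(-186) + 377 = ((4²*1)*(-4 + 30))*(-186) + 377 = ((16*1)*26)*(-186) + 377 = (16*26)*(-186) + 377 = 416*(-186) + 377 = -77376 + 377 = -76999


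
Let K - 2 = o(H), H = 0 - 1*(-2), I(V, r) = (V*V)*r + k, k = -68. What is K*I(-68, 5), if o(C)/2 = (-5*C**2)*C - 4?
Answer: -1982472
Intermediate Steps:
I(V, r) = -68 + r*V**2 (I(V, r) = (V*V)*r - 68 = V**2*r - 68 = r*V**2 - 68 = -68 + r*V**2)
H = 2 (H = 0 + 2 = 2)
o(C) = -8 - 10*C**3 (o(C) = 2*((-5*C**2)*C - 4) = 2*(-5*C**3 - 4) = 2*(-4 - 5*C**3) = -8 - 10*C**3)
K = -86 (K = 2 + (-8 - 10*2**3) = 2 + (-8 - 10*8) = 2 + (-8 - 80) = 2 - 88 = -86)
K*I(-68, 5) = -86*(-68 + 5*(-68)**2) = -86*(-68 + 5*4624) = -86*(-68 + 23120) = -86*23052 = -1982472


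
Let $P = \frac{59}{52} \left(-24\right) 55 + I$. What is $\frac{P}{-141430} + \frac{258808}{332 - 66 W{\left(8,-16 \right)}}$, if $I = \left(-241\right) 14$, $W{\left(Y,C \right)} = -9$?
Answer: $\frac{118975111538}{425633585} \approx 279.52$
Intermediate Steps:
$I = -3374$
$P = - \frac{63332}{13}$ ($P = \frac{59}{52} \left(-24\right) 55 - 3374 = \left(- \frac{354}{13}\right) 55 - 3374 = - \frac{19470}{13} - 3374 = - \frac{63332}{13} \approx -4871.7$)
$\frac{P}{-141430} + \frac{258808}{332 - 66 W{\left(8,-16 \right)}} = - \frac{63332}{13 \left(-141430\right)} + \frac{258808}{332 - -594} = \left(- \frac{63332}{13}\right) \left(- \frac{1}{141430}\right) + \frac{258808}{332 + 594} = \frac{31666}{919295} + \frac{258808}{926} = \frac{31666}{919295} + 258808 \cdot \frac{1}{926} = \frac{31666}{919295} + \frac{129404}{463} = \frac{118975111538}{425633585}$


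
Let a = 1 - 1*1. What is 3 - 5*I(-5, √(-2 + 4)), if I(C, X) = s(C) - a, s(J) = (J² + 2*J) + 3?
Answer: -87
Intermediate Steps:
a = 0 (a = 1 - 1 = 0)
s(J) = 3 + J² + 2*J
I(C, X) = 3 + C² + 2*C (I(C, X) = (3 + C² + 2*C) - 1*0 = (3 + C² + 2*C) + 0 = 3 + C² + 2*C)
3 - 5*I(-5, √(-2 + 4)) = 3 - 5*(3 + (-5)² + 2*(-5)) = 3 - 5*(3 + 25 - 10) = 3 - 5*18 = 3 - 90 = -87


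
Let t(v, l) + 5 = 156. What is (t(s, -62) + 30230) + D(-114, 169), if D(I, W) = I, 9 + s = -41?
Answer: 30267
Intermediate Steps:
s = -50 (s = -9 - 41 = -50)
t(v, l) = 151 (t(v, l) = -5 + 156 = 151)
(t(s, -62) + 30230) + D(-114, 169) = (151 + 30230) - 114 = 30381 - 114 = 30267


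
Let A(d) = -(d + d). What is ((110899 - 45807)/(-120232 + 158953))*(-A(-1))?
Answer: -130184/38721 ≈ -3.3621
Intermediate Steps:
A(d) = -2*d
((110899 - 45807)/(-120232 + 158953))*(-A(-1)) = ((110899 - 45807)/(-120232 + 158953))*(-(-2)*(-1)) = (65092/38721)*(-1*2) = (65092*(1/38721))*(-2) = (65092/38721)*(-2) = -130184/38721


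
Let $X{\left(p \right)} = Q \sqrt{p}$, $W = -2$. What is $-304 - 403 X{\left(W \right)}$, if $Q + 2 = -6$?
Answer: $-304 + 3224 i \sqrt{2} \approx -304.0 + 4559.4 i$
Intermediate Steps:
$Q = -8$ ($Q = -2 - 6 = -8$)
$X{\left(p \right)} = - 8 \sqrt{p}$
$-304 - 403 X{\left(W \right)} = -304 - 403 \left(- 8 \sqrt{-2}\right) = -304 - 403 \left(- 8 i \sqrt{2}\right) = -304 + 3224 i \sqrt{2}$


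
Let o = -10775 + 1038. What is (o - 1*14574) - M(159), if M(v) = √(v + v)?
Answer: -24311 - √318 ≈ -24329.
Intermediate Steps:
M(v) = √2*√v (M(v) = √(2*v) = √2*√v)
o = -9737
(o - 1*14574) - M(159) = (-9737 - 1*14574) - √2*√159 = (-9737 - 14574) - √318 = -24311 - √318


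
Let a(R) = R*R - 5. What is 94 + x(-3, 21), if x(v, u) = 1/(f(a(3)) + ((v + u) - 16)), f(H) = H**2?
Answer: 1693/18 ≈ 94.056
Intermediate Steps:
a(R) = -5 + R**2 (a(R) = R**2 - 5 = -5 + R**2)
x(v, u) = 1/(u + v) (x(v, u) = 1/((-5 + 3**2)**2 + ((v + u) - 16)) = 1/((-5 + 9)**2 + ((u + v) - 16)) = 1/(4**2 + (-16 + u + v)) = 1/(16 + (-16 + u + v)) = 1/(u + v))
94 + x(-3, 21) = 94 + 1/(21 - 3) = 94 + 1/18 = 1693/18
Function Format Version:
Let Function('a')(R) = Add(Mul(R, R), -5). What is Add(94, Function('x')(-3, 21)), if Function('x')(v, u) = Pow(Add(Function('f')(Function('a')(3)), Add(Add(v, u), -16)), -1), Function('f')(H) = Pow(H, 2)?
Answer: Rational(1693, 18) ≈ 94.056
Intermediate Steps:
Function('a')(R) = Add(-5, Pow(R, 2)) (Function('a')(R) = Add(Pow(R, 2), -5) = Add(-5, Pow(R, 2)))
Function('x')(v, u) = Pow(Add(u, v), -1) (Function('x')(v, u) = Pow(Add(Pow(Add(-5, Pow(3, 2)), 2), Add(Add(v, u), -16)), -1) = Pow(Add(Pow(Add(-5, 9), 2), Add(Add(u, v), -16)), -1) = Pow(Add(Pow(4, 2), Add(-16, u, v)), -1) = Pow(Add(16, Add(-16, u, v)), -1) = Pow(Add(u, v), -1))
Add(94, Function('x')(-3, 21)) = Add(94, Pow(Add(21, -3), -1)) = Add(94, Pow(18, -1)) = Add(94, Rational(1, 18)) = Rational(1693, 18)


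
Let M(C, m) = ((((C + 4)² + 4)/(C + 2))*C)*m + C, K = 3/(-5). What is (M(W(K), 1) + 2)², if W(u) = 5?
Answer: 224676/49 ≈ 4585.2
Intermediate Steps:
K = -⅗ (K = 3*(-⅕) = -⅗ ≈ -0.60000)
M(C, m) = C + C*m*(4 + (4 + C)²)/(2 + C) (M(C, m) = ((((4 + C)² + 4)/(2 + C))*C)*m + C = (((4 + (4 + C)²)/(2 + C))*C)*m + C = (C*(4 + (4 + C)²)/(2 + C))*m + C = C*m*(4 + (4 + C)²)/(2 + C) + C = C + C*m*(4 + (4 + C)²)/(2 + C))
(M(W(K), 1) + 2)² = (5*(2 + 5 + 4*1 + 1*(4 + 5)²)/(2 + 5) + 2)² = (5*(2 + 5 + 4 + 1*9²)/7 + 2)² = (5*(⅐)*(2 + 5 + 4 + 1*81) + 2)² = (5*(⅐)*(2 + 5 + 4 + 81) + 2)² = (5*(⅐)*92 + 2)² = (460/7 + 2)² = (474/7)² = 224676/49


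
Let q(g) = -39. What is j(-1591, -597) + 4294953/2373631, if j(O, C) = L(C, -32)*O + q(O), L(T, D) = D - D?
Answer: -6790512/182587 ≈ -37.191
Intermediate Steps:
L(T, D) = 0
j(O, C) = -39 (j(O, C) = 0*O - 39 = 0 - 39 = -39)
j(-1591, -597) + 4294953/2373631 = -39 + 4294953/2373631 = -39 + 4294953*(1/2373631) = -39 + 330381/182587 = -6790512/182587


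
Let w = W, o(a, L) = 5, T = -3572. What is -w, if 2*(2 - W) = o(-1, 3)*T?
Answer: -8932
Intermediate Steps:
W = 8932 (W = 2 - 5*(-3572)/2 = 2 - 1/2*(-17860) = 2 + 8930 = 8932)
w = 8932
-w = -1*8932 = -8932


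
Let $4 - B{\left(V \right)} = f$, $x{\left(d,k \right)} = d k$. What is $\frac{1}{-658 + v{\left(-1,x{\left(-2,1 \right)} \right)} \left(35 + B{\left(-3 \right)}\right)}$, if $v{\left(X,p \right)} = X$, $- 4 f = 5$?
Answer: $- \frac{4}{2793} \approx -0.0014322$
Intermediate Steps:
$f = - \frac{5}{4}$ ($f = \left(- \frac{1}{4}\right) 5 = - \frac{5}{4} \approx -1.25$)
$B{\left(V \right)} = \frac{21}{4}$ ($B{\left(V \right)} = 4 - - \frac{5}{4} = 4 + \frac{5}{4} = \frac{21}{4}$)
$\frac{1}{-658 + v{\left(-1,x{\left(-2,1 \right)} \right)} \left(35 + B{\left(-3 \right)}\right)} = \frac{1}{-658 - \left(35 + \frac{21}{4}\right)} = \frac{1}{-658 - \frac{161}{4}} = \frac{1}{- \frac{2793}{4}} = - \frac{4}{2793}$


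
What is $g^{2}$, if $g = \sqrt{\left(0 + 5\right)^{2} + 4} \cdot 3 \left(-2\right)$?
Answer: $1044$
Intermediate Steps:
$g = - 6 \sqrt{29}$ ($g = \sqrt{5^{2} + 4} \cdot 3 \left(-2\right) = \sqrt{25 + 4} \cdot 3 \left(-2\right) = \sqrt{29} \cdot 3 \left(-2\right) = 3 \sqrt{29} \left(-2\right) = - 6 \sqrt{29} \approx -32.311$)
$g^{2} = \left(- 6 \sqrt{29}\right)^{2} = 1044$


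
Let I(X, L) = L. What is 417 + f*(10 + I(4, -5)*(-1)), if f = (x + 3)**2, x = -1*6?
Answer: 552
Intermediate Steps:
x = -6
f = 9 (f = (-6 + 3)**2 = (-3)**2 = 9)
417 + f*(10 + I(4, -5)*(-1)) = 417 + 9*(10 - 5*(-1)) = 417 + 9*(10 + 5) = 417 + 9*15 = 417 + 135 = 552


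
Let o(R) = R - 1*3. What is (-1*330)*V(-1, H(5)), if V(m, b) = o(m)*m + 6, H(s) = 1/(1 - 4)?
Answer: -3300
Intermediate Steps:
o(R) = -3 + R (o(R) = R - 3 = -3 + R)
H(s) = -⅓ (H(s) = 1/(-3) = -⅓)
V(m, b) = 6 + m*(-3 + m) (V(m, b) = (-3 + m)*m + 6 = m*(-3 + m) + 6 = 6 + m*(-3 + m))
(-1*330)*V(-1, H(5)) = (-1*330)*(6 - (-3 - 1)) = -330*(6 - 1*(-4)) = -330*(6 + 4) = -330*10 = -3300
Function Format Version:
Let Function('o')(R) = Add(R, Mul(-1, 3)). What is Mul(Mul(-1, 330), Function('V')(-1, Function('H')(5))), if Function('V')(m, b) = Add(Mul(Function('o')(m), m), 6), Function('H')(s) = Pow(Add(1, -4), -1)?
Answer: -3300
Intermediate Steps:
Function('o')(R) = Add(-3, R) (Function('o')(R) = Add(R, -3) = Add(-3, R))
Function('H')(s) = Rational(-1, 3) (Function('H')(s) = Pow(-3, -1) = Rational(-1, 3))
Function('V')(m, b) = Add(6, Mul(m, Add(-3, m))) (Function('V')(m, b) = Add(Mul(Add(-3, m), m), 6) = Add(Mul(m, Add(-3, m)), 6) = Add(6, Mul(m, Add(-3, m))))
Mul(Mul(-1, 330), Function('V')(-1, Function('H')(5))) = Mul(Mul(-1, 330), Add(6, Mul(-1, Add(-3, -1)))) = Mul(-330, Add(6, Mul(-1, -4))) = Mul(-330, Add(6, 4)) = Mul(-330, 10) = -3300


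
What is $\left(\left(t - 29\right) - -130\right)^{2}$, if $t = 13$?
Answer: $12996$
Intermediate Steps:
$\left(\left(t - 29\right) - -130\right)^{2} = \left(\left(13 - 29\right) - -130\right)^{2} = \left(\left(13 - 29\right) + 130\right)^{2} = \left(-16 + 130\right)^{2} = 114^{2} = 12996$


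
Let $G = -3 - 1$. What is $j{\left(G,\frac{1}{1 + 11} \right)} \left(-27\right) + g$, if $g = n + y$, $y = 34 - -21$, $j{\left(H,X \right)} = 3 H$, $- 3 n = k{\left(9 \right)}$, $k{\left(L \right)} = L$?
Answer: $376$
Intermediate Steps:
$G = -4$ ($G = -3 - 1 = -4$)
$n = -3$ ($n = \left(- \frac{1}{3}\right) 9 = -3$)
$y = 55$ ($y = 34 + 21 = 55$)
$g = 52$ ($g = -3 + 55 = 52$)
$j{\left(G,\frac{1}{1 + 11} \right)} \left(-27\right) + g = 3 \left(-4\right) \left(-27\right) + 52 = \left(-12\right) \left(-27\right) + 52 = 324 + 52 = 376$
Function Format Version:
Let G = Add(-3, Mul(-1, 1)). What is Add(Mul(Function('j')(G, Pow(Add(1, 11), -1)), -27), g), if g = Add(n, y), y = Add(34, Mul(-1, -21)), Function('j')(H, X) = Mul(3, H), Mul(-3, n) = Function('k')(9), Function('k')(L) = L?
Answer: 376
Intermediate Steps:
G = -4 (G = Add(-3, -1) = -4)
n = -3 (n = Mul(Rational(-1, 3), 9) = -3)
y = 55 (y = Add(34, 21) = 55)
g = 52 (g = Add(-3, 55) = 52)
Add(Mul(Function('j')(G, Pow(Add(1, 11), -1)), -27), g) = Add(Mul(Mul(3, -4), -27), 52) = Add(Mul(-12, -27), 52) = Add(324, 52) = 376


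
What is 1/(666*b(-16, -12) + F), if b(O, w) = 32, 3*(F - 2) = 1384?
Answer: 3/65326 ≈ 4.5924e-5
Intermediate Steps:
F = 1390/3 (F = 2 + (⅓)*1384 = 2 + 1384/3 = 1390/3 ≈ 463.33)
1/(666*b(-16, -12) + F) = 1/(666*32 + 1390/3) = 1/(21312 + 1390/3) = 1/(65326/3) = 3/65326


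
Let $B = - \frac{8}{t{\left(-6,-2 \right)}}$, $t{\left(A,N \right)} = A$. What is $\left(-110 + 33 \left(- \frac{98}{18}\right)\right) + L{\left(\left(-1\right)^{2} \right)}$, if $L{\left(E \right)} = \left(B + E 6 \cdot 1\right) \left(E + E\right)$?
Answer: $-275$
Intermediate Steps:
$B = \frac{4}{3}$ ($B = - \frac{8}{-6} = \left(-8\right) \left(- \frac{1}{6}\right) = \frac{4}{3} \approx 1.3333$)
$L{\left(E \right)} = 2 E \left(\frac{4}{3} + 6 E\right)$ ($L{\left(E \right)} = \left(\frac{4}{3} + E 6 \cdot 1\right) \left(E + E\right) = \left(\frac{4}{3} + 6 E 1\right) 2 E = \left(\frac{4}{3} + 6 E\right) 2 E = 2 E \left(\frac{4}{3} + 6 E\right)$)
$\left(-110 + 33 \left(- \frac{98}{18}\right)\right) + L{\left(\left(-1\right)^{2} \right)} = \left(-110 + 33 \left(- \frac{98}{18}\right)\right) + \frac{4 \left(-1\right)^{2} \left(2 + 9 \left(-1\right)^{2}\right)}{3} = \left(-110 + 33 \left(\left(-98\right) \frac{1}{18}\right)\right) + \frac{4}{3} \cdot 1 \left(2 + 9 \cdot 1\right) = \left(-110 + 33 \left(- \frac{49}{9}\right)\right) + \frac{4}{3} \cdot 1 \left(2 + 9\right) = \left(-110 - \frac{539}{3}\right) + \frac{4}{3} \cdot 1 \cdot 11 = - \frac{869}{3} + \frac{44}{3} = -275$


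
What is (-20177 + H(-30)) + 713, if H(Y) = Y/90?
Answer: -58393/3 ≈ -19464.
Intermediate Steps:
H(Y) = Y/90 (H(Y) = Y*(1/90) = Y/90)
(-20177 + H(-30)) + 713 = (-20177 + (1/90)*(-30)) + 713 = (-20177 - ⅓) + 713 = -60532/3 + 713 = -58393/3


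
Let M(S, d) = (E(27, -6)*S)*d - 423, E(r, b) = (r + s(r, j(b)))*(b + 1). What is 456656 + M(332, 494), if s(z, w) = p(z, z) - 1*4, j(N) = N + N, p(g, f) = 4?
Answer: -21684847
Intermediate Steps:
j(N) = 2*N
s(z, w) = 0 (s(z, w) = 4 - 1*4 = 4 - 4 = 0)
E(r, b) = r*(1 + b) (E(r, b) = (r + 0)*(b + 1) = r*(1 + b))
M(S, d) = -423 - 135*S*d (M(S, d) = ((27*(1 - 6))*S)*d - 423 = ((27*(-5))*S)*d - 423 = (-135*S)*d - 423 = -135*S*d - 423 = -423 - 135*S*d)
456656 + M(332, 494) = 456656 + (-423 - 135*332*494) = 456656 + (-423 - 22141080) = 456656 - 22141503 = -21684847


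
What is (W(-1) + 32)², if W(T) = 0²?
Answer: 1024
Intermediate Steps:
W(T) = 0
(W(-1) + 32)² = (0 + 32)² = 32² = 1024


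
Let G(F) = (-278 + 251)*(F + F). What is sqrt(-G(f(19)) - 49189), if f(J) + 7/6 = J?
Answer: I*sqrt(48226) ≈ 219.6*I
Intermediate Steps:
f(J) = -7/6 + J
G(F) = -54*F
sqrt(-G(f(19)) - 49189) = sqrt(-(-54)*(-7/6 + 19) - 49189) = sqrt(-(-54)*107/6 - 49189) = sqrt(-1*(-963) - 49189) = sqrt(963 - 49189) = sqrt(-48226) = I*sqrt(48226)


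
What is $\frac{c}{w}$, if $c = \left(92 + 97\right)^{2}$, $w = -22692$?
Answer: $- \frac{11907}{7564} \approx -1.5742$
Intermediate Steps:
$c = 35721$ ($c = 189^{2} = 35721$)
$\frac{c}{w} = \frac{35721}{-22692} = 35721 \left(- \frac{1}{22692}\right) = - \frac{11907}{7564}$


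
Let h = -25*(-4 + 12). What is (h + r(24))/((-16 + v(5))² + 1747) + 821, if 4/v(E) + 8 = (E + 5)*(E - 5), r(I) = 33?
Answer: 6630549/8077 ≈ 820.92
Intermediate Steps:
v(E) = 4/(-8 + (-5 + E)*(5 + E)) (v(E) = 4/(-8 + (E + 5)*(E - 5)) = 4/(-8 + (5 + E)*(-5 + E)) = 4/(-8 + (-5 + E)*(5 + E)))
h = -200 (h = -25*8 = -200)
(h + r(24))/((-16 + v(5))² + 1747) + 821 = (-200 + 33)/((-16 + 4/(-33 + 5²))² + 1747) + 821 = -167/((-16 + 4/(-33 + 25))² + 1747) + 821 = -167/((-16 + 4/(-8))² + 1747) + 821 = -167/((-16 + 4*(-⅛))² + 1747) + 821 = -167/((-16 - ½)² + 1747) + 821 = -167/((-33/2)² + 1747) + 821 = -167/(1089/4 + 1747) + 821 = -167/8077/4 + 821 = -167*4/8077 + 821 = -668/8077 + 821 = 6630549/8077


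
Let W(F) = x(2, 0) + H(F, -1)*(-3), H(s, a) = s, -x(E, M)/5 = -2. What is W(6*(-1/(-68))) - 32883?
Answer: -1117691/34 ≈ -32873.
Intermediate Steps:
x(E, M) = 10 (x(E, M) = -5*(-2) = 10)
W(F) = 10 - 3*F (W(F) = 10 + F*(-3) = 10 - 3*F)
W(6*(-1/(-68))) - 32883 = (10 - 18*(-1/(-68))) - 32883 = (10 - 18*(-1*(-1/68))) - 32883 = (10 - 18/68) - 32883 = (10 - 3*3/34) - 32883 = (10 - 9/34) - 32883 = 331/34 - 32883 = -1117691/34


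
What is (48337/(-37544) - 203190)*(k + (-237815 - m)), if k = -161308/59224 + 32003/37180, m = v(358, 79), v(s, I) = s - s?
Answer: 45395491124348364424567/939431224160 ≈ 4.8322e+10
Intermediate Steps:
v(s, I) = 0
m = 0
k = -46614611/25022140 (k = -161308*1/59224 + 32003*(1/37180) = -40327/14806 + 32003/37180 = -46614611/25022140 ≈ -1.8629)
(48337/(-37544) - 203190)*(k + (-237815 - m)) = (48337/(-37544) - 203190)*(-46614611/25022140 + (-237815 - 1*0)) = (48337*(-1/37544) - 203190)*(-46614611/25022140 + (-237815 + 0)) = (-48337/37544 - 203190)*(-46614611/25022140 - 237815) = -7628613697/37544*(-5950686838711/25022140) = 45395491124348364424567/939431224160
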